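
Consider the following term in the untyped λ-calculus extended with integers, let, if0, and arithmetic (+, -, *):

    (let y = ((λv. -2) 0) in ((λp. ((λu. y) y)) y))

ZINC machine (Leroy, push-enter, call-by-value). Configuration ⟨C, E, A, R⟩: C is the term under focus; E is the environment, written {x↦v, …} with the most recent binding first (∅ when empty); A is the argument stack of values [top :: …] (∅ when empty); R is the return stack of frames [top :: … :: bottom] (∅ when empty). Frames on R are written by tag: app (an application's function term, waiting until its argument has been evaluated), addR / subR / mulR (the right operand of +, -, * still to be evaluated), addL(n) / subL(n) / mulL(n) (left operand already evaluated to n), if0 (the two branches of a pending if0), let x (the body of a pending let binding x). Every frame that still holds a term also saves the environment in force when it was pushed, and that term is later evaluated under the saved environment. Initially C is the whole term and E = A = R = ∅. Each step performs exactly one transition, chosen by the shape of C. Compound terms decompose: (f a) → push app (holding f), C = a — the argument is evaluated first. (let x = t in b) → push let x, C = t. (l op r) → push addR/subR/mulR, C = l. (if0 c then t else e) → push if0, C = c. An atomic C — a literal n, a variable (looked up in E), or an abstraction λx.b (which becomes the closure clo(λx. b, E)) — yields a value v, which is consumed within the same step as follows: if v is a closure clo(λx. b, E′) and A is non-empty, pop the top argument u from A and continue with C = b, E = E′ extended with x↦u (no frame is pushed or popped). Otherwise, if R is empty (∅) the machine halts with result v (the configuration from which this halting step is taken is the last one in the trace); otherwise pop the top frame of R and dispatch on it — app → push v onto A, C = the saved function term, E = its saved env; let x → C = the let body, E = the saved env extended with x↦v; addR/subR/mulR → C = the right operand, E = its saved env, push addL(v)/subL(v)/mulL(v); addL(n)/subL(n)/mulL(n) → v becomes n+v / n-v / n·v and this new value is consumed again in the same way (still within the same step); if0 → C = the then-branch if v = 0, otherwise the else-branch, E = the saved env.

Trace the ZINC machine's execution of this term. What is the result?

step 0: ⟨C=(let y = ((λv. -2) 0) in ((λp. ((λu. y) y)) y)); E=∅; A=∅; R=∅⟩
step 1: ⟨C=((λv. -2) 0); E=∅; A=∅; R=[let y]⟩
step 2: ⟨C=0; E=∅; A=∅; R=[app :: let y]⟩
step 3: ⟨C=(λv. -2); E=∅; A=[0]; R=[let y]⟩
step 4: ⟨C=-2; E={v↦0}; A=∅; R=[let y]⟩
step 5: ⟨C=((λp. ((λu. y) y)) y); E={y↦-2}; A=∅; R=∅⟩
step 6: ⟨C=y; E={y↦-2}; A=∅; R=[app]⟩
step 7: ⟨C=(λp. ((λu. y) y)); E={y↦-2}; A=[-2]; R=∅⟩
step 8: ⟨C=((λu. y) y); E={p↦-2, y↦-2}; A=∅; R=∅⟩
step 9: ⟨C=y; E={p↦-2, y↦-2}; A=∅; R=[app]⟩
step 10: ⟨C=(λu. y); E={p↦-2, y↦-2}; A=[-2]; R=∅⟩
step 11: ⟨C=y; E={u↦-2, p↦-2, y↦-2}; A=∅; R=∅⟩
→ final value -2

Answer: -2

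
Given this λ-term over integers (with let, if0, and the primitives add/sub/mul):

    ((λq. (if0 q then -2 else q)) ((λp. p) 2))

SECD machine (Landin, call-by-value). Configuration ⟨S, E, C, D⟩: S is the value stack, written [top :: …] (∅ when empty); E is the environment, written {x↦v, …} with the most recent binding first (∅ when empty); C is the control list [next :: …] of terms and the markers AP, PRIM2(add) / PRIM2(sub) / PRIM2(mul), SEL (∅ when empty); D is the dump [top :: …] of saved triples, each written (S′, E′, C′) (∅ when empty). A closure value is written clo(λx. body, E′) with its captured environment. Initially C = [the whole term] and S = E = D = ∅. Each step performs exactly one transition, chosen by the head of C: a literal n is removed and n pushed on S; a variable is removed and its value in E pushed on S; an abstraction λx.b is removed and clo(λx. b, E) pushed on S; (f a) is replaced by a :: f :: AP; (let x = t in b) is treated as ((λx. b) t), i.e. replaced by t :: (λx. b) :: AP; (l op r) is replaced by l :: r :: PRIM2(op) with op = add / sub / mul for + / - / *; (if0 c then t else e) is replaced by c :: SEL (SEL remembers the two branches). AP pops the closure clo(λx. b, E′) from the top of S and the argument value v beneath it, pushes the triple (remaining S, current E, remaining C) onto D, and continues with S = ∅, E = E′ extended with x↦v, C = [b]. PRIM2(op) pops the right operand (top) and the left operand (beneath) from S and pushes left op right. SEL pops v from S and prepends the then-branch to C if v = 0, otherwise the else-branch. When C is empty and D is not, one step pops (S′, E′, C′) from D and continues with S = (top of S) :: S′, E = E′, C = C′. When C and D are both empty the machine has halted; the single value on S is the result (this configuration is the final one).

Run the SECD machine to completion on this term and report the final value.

Answer: 2

Machine steps:
0. ⟨S=∅; E=∅; C=[((λq. (if0 q then -2 else q)) ((λp. p) 2))]; D=∅⟩
1. ⟨S=∅; E=∅; C=[((λp. p) 2) :: (λq. (if0 q then -2 else q)) :: AP]; D=∅⟩
2. ⟨S=∅; E=∅; C=[2 :: (λp. p) :: AP :: (λq. (if0 q then -2 else q)) :: AP]; D=∅⟩
3. ⟨S=[2]; E=∅; C=[(λp. p) :: AP :: (λq. (if0 q then -2 else q)) :: AP]; D=∅⟩
4. ⟨S=[clo(λp. p, ∅) :: 2]; E=∅; C=[AP :: (λq. (if0 q then -2 else q)) :: AP]; D=∅⟩
5. ⟨S=∅; E={p↦2}; C=[p]; D=[(∅, ∅, [(λq. (if0 q then -2 else q)) :: AP])]⟩
6. ⟨S=[2]; E={p↦2}; C=∅; D=[(∅, ∅, [(λq. (if0 q then -2 else q)) :: AP])]⟩
7. ⟨S=[2]; E=∅; C=[(λq. (if0 q then -2 else q)) :: AP]; D=∅⟩
8. ⟨S=[clo(λq. (if0 q then -2 else q), ∅) :: 2]; E=∅; C=[AP]; D=∅⟩
9. ⟨S=∅; E={q↦2}; C=[(if0 q then -2 else q)]; D=[(∅, ∅, ∅)]⟩
10. ⟨S=∅; E={q↦2}; C=[q :: SEL]; D=[(∅, ∅, ∅)]⟩
11. ⟨S=[2]; E={q↦2}; C=[SEL]; D=[(∅, ∅, ∅)]⟩
12. ⟨S=∅; E={q↦2}; C=[q]; D=[(∅, ∅, ∅)]⟩
13. ⟨S=[2]; E={q↦2}; C=∅; D=[(∅, ∅, ∅)]⟩
14. ⟨S=[2]; E=∅; C=∅; D=∅⟩
→ final value 2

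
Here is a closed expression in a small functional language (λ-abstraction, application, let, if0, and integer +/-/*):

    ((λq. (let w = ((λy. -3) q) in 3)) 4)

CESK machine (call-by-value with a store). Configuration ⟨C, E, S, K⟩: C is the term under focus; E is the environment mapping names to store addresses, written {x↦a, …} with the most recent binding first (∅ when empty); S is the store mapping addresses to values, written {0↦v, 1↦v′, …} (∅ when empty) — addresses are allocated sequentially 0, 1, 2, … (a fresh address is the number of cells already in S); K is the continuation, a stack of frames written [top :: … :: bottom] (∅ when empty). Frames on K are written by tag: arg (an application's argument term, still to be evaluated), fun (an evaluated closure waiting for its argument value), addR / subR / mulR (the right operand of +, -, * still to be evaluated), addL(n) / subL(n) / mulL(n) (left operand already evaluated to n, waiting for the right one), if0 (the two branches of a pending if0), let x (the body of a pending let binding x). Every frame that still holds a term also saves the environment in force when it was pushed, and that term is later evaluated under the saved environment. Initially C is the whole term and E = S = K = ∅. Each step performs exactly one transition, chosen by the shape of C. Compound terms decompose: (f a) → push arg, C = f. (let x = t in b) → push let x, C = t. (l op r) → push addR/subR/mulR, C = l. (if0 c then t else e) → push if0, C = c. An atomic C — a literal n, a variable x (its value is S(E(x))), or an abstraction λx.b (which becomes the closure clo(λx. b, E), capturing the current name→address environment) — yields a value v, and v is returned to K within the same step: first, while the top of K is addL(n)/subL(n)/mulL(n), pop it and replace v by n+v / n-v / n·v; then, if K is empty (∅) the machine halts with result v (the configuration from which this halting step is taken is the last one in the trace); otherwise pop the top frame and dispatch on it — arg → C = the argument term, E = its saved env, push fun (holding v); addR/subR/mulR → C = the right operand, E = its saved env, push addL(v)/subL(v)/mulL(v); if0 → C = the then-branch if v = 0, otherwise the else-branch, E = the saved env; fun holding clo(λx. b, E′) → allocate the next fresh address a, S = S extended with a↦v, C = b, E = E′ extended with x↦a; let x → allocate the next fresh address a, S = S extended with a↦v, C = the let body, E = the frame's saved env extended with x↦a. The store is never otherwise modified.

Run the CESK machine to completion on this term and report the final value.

Answer: 3

Derivation:
0. ⟨C=((λq. (let w = ((λy. -3) q) in 3)) 4); E=∅; S=∅; K=∅⟩
1. ⟨C=(λq. (let w = ((λy. -3) q) in 3)); E=∅; S=∅; K=[arg]⟩
2. ⟨C=4; E=∅; S=∅; K=[fun]⟩
3. ⟨C=(let w = ((λy. -3) q) in 3); E={q↦0}; S={0↦4}; K=∅⟩
4. ⟨C=((λy. -3) q); E={q↦0}; S={0↦4}; K=[let w]⟩
5. ⟨C=(λy. -3); E={q↦0}; S={0↦4}; K=[arg :: let w]⟩
6. ⟨C=q; E={q↦0}; S={0↦4}; K=[fun :: let w]⟩
7. ⟨C=-3; E={y↦1, q↦0}; S={0↦4, 1↦4}; K=[let w]⟩
8. ⟨C=3; E={w↦2, q↦0}; S={0↦4, 1↦4, 2↦-3}; K=∅⟩
→ final value 3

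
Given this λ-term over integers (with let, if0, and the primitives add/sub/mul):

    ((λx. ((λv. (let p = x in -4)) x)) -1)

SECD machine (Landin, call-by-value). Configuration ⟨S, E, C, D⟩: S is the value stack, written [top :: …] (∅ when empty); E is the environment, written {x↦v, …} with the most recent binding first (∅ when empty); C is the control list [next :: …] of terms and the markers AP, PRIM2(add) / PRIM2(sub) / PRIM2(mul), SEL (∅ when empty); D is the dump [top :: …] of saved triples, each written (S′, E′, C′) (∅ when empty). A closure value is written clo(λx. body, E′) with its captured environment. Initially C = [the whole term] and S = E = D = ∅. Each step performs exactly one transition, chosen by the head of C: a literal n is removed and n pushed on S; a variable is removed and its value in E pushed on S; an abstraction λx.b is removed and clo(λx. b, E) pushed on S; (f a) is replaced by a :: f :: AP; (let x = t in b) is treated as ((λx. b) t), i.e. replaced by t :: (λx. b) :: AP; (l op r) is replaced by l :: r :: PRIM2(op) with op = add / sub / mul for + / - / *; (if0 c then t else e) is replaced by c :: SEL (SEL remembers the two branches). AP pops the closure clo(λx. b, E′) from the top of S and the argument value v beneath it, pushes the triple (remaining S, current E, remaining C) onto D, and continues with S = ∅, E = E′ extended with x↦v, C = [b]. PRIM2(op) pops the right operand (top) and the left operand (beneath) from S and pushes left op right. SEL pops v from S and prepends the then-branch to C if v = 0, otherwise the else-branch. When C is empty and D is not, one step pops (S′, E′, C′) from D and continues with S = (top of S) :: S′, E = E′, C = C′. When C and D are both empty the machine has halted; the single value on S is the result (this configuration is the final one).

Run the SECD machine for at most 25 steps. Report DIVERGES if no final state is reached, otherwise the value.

step 0: [S=∅ | E=∅ | C=[((λx. ((λv. (let p = x in -4)) x)) -1)] | D=∅]
step 1: [S=∅ | E=∅ | C=[-1 :: (λx. ((λv. (let p = x in -4)) x)) :: AP] | D=∅]
step 2: [S=[-1] | E=∅ | C=[(λx. ((λv. (let p = x in -4)) x)) :: AP] | D=∅]
step 3: [S=[clo(λx. ((λv. (let p = x in -4)) x), ∅) :: -1] | E=∅ | C=[AP] | D=∅]
step 4: [S=∅ | E={x↦-1} | C=[((λv. (let p = x in -4)) x)] | D=[(∅, ∅, ∅)]]
step 5: [S=∅ | E={x↦-1} | C=[x :: (λv. (let p = x in -4)) :: AP] | D=[(∅, ∅, ∅)]]
step 6: [S=[-1] | E={x↦-1} | C=[(λv. (let p = x in -4)) :: AP] | D=[(∅, ∅, ∅)]]
step 7: [S=[clo(λv. (let p = x in -4), {x↦-1}) :: -1] | E={x↦-1} | C=[AP] | D=[(∅, ∅, ∅)]]
step 8: [S=∅ | E={v↦-1, x↦-1} | C=[(let p = x in -4)] | D=[(∅, {x↦-1}, ∅) :: (∅, ∅, ∅)]]
step 9: [S=∅ | E={v↦-1, x↦-1} | C=[x :: (λp. -4) :: AP] | D=[(∅, {x↦-1}, ∅) :: (∅, ∅, ∅)]]
step 10: [S=[-1] | E={v↦-1, x↦-1} | C=[(λp. -4) :: AP] | D=[(∅, {x↦-1}, ∅) :: (∅, ∅, ∅)]]
step 11: [S=[clo(λp. -4, {v↦-1, x↦-1}) :: -1] | E={v↦-1, x↦-1} | C=[AP] | D=[(∅, {x↦-1}, ∅) :: (∅, ∅, ∅)]]
step 12: [S=∅ | E={p↦-1, v↦-1, x↦-1} | C=[-4] | D=[(∅, {v↦-1, x↦-1}, ∅) :: (∅, {x↦-1}, ∅) :: (∅, ∅, ∅)]]
step 13: [S=[-4] | E={p↦-1, v↦-1, x↦-1} | C=∅ | D=[(∅, {v↦-1, x↦-1}, ∅) :: (∅, {x↦-1}, ∅) :: (∅, ∅, ∅)]]
step 14: [S=[-4] | E={v↦-1, x↦-1} | C=∅ | D=[(∅, {x↦-1}, ∅) :: (∅, ∅, ∅)]]
step 15: [S=[-4] | E={x↦-1} | C=∅ | D=[(∅, ∅, ∅)]]
step 16: [S=[-4] | E=∅ | C=∅ | D=∅]
→ final value -4

Answer: -4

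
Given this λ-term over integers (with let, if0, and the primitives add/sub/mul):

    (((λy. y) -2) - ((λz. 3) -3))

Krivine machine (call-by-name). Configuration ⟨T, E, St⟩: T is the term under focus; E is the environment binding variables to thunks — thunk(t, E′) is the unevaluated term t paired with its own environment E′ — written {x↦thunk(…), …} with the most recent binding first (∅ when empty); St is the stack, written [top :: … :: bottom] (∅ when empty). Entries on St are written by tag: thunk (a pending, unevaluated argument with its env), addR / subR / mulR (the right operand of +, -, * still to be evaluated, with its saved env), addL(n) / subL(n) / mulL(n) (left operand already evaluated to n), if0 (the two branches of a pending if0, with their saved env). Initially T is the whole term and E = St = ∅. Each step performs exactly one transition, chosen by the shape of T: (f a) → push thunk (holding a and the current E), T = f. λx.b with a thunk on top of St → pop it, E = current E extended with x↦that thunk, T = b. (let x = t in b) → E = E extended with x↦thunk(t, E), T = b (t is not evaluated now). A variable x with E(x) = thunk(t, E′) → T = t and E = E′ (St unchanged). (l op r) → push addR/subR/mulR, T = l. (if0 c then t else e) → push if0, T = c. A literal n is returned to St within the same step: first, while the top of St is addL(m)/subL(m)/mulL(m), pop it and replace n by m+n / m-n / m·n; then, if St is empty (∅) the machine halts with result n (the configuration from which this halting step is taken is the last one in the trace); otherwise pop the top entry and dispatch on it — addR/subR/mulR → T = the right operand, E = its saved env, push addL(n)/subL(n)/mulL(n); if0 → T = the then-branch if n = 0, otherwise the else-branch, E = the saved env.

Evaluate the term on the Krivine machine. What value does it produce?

t=0: [T=(((λy. y) -2) - ((λz. 3) -3)) | E=∅ | St=∅]
t=1: [T=((λy. y) -2) | E=∅ | St=[subR]]
t=2: [T=(λy. y) | E=∅ | St=[thunk :: subR]]
t=3: [T=y | E={y↦thunk(-2, ∅)} | St=[subR]]
t=4: [T=-2 | E=∅ | St=[subR]]
t=5: [T=((λz. 3) -3) | E=∅ | St=[subL(-2)]]
t=6: [T=(λz. 3) | E=∅ | St=[thunk :: subL(-2)]]
t=7: [T=3 | E={z↦thunk(-3, ∅)} | St=[subL(-2)]]
→ final value -5

Answer: -5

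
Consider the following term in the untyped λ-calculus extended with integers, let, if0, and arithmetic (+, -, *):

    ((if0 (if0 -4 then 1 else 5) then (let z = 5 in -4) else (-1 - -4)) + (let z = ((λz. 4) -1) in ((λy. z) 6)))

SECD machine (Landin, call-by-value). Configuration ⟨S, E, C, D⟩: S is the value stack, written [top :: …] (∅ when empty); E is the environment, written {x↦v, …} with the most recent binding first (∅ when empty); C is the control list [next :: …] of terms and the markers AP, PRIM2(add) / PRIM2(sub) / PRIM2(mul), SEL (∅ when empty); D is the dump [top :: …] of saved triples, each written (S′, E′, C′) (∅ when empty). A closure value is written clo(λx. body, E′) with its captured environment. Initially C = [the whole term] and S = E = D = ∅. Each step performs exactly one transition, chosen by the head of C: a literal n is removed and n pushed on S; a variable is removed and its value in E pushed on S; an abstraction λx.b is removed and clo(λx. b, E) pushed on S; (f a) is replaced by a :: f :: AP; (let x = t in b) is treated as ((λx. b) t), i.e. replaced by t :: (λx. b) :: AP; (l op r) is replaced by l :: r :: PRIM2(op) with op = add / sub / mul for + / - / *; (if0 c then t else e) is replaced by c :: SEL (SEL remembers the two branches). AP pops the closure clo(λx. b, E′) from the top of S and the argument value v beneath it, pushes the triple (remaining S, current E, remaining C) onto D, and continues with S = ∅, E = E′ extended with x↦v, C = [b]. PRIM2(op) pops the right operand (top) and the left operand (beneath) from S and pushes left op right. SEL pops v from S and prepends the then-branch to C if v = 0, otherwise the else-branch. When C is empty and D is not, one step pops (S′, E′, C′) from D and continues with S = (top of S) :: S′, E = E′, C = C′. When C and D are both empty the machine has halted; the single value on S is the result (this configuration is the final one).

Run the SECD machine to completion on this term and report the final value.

Answer: 7

Execution trace:
[0] [S=∅ | E=∅ | C=[((if0 (if0 -4 then 1 else 5) then (let z = 5 in -4) else (-1 - -4)) + (let z = ((λz. 4) -1) in ((λy. z) 6)))] | D=∅]
[1] [S=∅ | E=∅ | C=[(if0 (if0 -4 then 1 else 5) then (let z = 5 in -4) else (-1 - -4)) :: (let z = ((λz. 4) -1) in ((λy. z) 6)) :: PRIM2(add)] | D=∅]
[2] [S=∅ | E=∅ | C=[(if0 -4 then 1 else 5) :: SEL :: (let z = ((λz. 4) -1) in ((λy. z) 6)) :: PRIM2(add)] | D=∅]
[3] [S=∅ | E=∅ | C=[-4 :: SEL :: SEL :: (let z = ((λz. 4) -1) in ((λy. z) 6)) :: PRIM2(add)] | D=∅]
[4] [S=[-4] | E=∅ | C=[SEL :: SEL :: (let z = ((λz. 4) -1) in ((λy. z) 6)) :: PRIM2(add)] | D=∅]
[5] [S=∅ | E=∅ | C=[5 :: SEL :: (let z = ((λz. 4) -1) in ((λy. z) 6)) :: PRIM2(add)] | D=∅]
[6] [S=[5] | E=∅ | C=[SEL :: (let z = ((λz. 4) -1) in ((λy. z) 6)) :: PRIM2(add)] | D=∅]
[7] [S=∅ | E=∅ | C=[(-1 - -4) :: (let z = ((λz. 4) -1) in ((λy. z) 6)) :: PRIM2(add)] | D=∅]
[8] [S=∅ | E=∅ | C=[-1 :: -4 :: PRIM2(sub) :: (let z = ((λz. 4) -1) in ((λy. z) 6)) :: PRIM2(add)] | D=∅]
[9] [S=[-1] | E=∅ | C=[-4 :: PRIM2(sub) :: (let z = ((λz. 4) -1) in ((λy. z) 6)) :: PRIM2(add)] | D=∅]
[10] [S=[-4 :: -1] | E=∅ | C=[PRIM2(sub) :: (let z = ((λz. 4) -1) in ((λy. z) 6)) :: PRIM2(add)] | D=∅]
[11] [S=[3] | E=∅ | C=[(let z = ((λz. 4) -1) in ((λy. z) 6)) :: PRIM2(add)] | D=∅]
[12] [S=[3] | E=∅ | C=[((λz. 4) -1) :: (λz. ((λy. z) 6)) :: AP :: PRIM2(add)] | D=∅]
[13] [S=[3] | E=∅ | C=[-1 :: (λz. 4) :: AP :: (λz. ((λy. z) 6)) :: AP :: PRIM2(add)] | D=∅]
[14] [S=[-1 :: 3] | E=∅ | C=[(λz. 4) :: AP :: (λz. ((λy. z) 6)) :: AP :: PRIM2(add)] | D=∅]
[15] [S=[clo(λz. 4, ∅) :: -1 :: 3] | E=∅ | C=[AP :: (λz. ((λy. z) 6)) :: AP :: PRIM2(add)] | D=∅]
[16] [S=∅ | E={z↦-1} | C=[4] | D=[([3], ∅, [(λz. ((λy. z) 6)) :: AP :: PRIM2(add)])]]
[17] [S=[4] | E={z↦-1} | C=∅ | D=[([3], ∅, [(λz. ((λy. z) 6)) :: AP :: PRIM2(add)])]]
[18] [S=[4 :: 3] | E=∅ | C=[(λz. ((λy. z) 6)) :: AP :: PRIM2(add)] | D=∅]
[19] [S=[clo(λz. ((λy. z) 6), ∅) :: 4 :: 3] | E=∅ | C=[AP :: PRIM2(add)] | D=∅]
[20] [S=∅ | E={z↦4} | C=[((λy. z) 6)] | D=[([3], ∅, [PRIM2(add)])]]
[21] [S=∅ | E={z↦4} | C=[6 :: (λy. z) :: AP] | D=[([3], ∅, [PRIM2(add)])]]
[22] [S=[6] | E={z↦4} | C=[(λy. z) :: AP] | D=[([3], ∅, [PRIM2(add)])]]
[23] [S=[clo(λy. z, {z↦4}) :: 6] | E={z↦4} | C=[AP] | D=[([3], ∅, [PRIM2(add)])]]
[24] [S=∅ | E={y↦6, z↦4} | C=[z] | D=[(∅, {z↦4}, ∅) :: ([3], ∅, [PRIM2(add)])]]
[25] [S=[4] | E={y↦6, z↦4} | C=∅ | D=[(∅, {z↦4}, ∅) :: ([3], ∅, [PRIM2(add)])]]
[26] [S=[4] | E={z↦4} | C=∅ | D=[([3], ∅, [PRIM2(add)])]]
[27] [S=[4 :: 3] | E=∅ | C=[PRIM2(add)] | D=∅]
[28] [S=[7] | E=∅ | C=∅ | D=∅]
→ final value 7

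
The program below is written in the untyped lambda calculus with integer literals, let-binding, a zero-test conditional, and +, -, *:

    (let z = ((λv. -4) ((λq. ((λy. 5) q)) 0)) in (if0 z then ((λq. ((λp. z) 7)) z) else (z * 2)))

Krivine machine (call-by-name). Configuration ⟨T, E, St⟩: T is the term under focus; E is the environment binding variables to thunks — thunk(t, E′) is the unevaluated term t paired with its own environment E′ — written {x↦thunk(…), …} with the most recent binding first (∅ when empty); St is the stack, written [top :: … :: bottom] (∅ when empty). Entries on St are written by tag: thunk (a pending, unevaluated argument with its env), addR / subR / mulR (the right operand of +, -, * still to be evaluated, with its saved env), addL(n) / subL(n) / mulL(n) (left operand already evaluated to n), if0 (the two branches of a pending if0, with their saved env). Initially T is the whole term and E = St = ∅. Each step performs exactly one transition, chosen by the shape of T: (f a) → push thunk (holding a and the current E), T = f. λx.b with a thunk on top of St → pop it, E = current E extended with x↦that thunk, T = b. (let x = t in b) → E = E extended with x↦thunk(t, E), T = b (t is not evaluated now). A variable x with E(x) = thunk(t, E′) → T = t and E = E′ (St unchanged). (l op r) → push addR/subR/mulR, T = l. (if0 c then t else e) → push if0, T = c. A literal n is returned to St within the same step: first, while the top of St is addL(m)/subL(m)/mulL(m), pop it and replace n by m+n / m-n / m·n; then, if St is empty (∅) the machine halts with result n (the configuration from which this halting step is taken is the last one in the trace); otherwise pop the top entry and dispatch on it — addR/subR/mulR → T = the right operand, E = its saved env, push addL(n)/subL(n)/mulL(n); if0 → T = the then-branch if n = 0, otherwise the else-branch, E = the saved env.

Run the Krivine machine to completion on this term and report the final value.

0. ⟨T=(let z = ((λv. -4) ((λq. ((λy. 5) q)) 0)) in (if0 z then ((λq. ((λp. z) 7)) z) else (z * 2))); E=∅; St=∅⟩
1. ⟨T=(if0 z then ((λq. ((λp. z) 7)) z) else (z * 2)); E={z↦thunk(((λv. -4) ((λq. ((λy. 5) q)) 0)), ∅)}; St=∅⟩
2. ⟨T=z; E={z↦thunk(((λv. -4) ((λq. ((λy. 5) q)) 0)), ∅)}; St=[if0]⟩
3. ⟨T=((λv. -4) ((λq. ((λy. 5) q)) 0)); E=∅; St=[if0]⟩
4. ⟨T=(λv. -4); E=∅; St=[thunk :: if0]⟩
5. ⟨T=-4; E={v↦thunk(((λq. ((λy. 5) q)) 0), ∅)}; St=[if0]⟩
6. ⟨T=(z * 2); E={z↦thunk(((λv. -4) ((λq. ((λy. 5) q)) 0)), ∅)}; St=∅⟩
7. ⟨T=z; E={z↦thunk(((λv. -4) ((λq. ((λy. 5) q)) 0)), ∅)}; St=[mulR]⟩
8. ⟨T=((λv. -4) ((λq. ((λy. 5) q)) 0)); E=∅; St=[mulR]⟩
9. ⟨T=(λv. -4); E=∅; St=[thunk :: mulR]⟩
10. ⟨T=-4; E={v↦thunk(((λq. ((λy. 5) q)) 0), ∅)}; St=[mulR]⟩
11. ⟨T=2; E={z↦thunk(((λv. -4) ((λq. ((λy. 5) q)) 0)), ∅)}; St=[mulL(-4)]⟩
→ final value -8

Answer: -8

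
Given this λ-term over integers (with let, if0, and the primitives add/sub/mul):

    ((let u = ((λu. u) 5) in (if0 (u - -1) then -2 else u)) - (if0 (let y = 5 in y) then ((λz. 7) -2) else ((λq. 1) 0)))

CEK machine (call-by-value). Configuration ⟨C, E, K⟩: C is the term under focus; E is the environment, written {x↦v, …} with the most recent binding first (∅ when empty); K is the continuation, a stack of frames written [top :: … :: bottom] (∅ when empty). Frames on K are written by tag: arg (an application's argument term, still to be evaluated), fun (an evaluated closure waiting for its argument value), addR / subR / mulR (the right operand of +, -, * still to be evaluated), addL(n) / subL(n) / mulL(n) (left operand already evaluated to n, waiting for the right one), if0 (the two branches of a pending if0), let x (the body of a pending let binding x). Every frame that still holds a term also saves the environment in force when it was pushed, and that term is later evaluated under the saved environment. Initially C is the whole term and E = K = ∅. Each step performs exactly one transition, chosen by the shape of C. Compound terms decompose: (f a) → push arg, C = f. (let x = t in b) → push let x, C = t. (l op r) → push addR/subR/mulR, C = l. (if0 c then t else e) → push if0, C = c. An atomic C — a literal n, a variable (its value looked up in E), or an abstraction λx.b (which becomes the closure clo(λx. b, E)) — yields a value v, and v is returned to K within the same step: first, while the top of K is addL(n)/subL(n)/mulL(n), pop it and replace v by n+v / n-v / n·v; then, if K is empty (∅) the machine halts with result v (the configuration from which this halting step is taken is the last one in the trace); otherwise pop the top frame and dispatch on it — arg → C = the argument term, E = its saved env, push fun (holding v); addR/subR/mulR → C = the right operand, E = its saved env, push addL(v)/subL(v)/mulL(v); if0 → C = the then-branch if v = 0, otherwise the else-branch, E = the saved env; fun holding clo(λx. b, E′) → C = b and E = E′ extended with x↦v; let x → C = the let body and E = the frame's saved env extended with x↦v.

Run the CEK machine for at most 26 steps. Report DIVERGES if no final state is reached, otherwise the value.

step 0: ⟨C=((let u = ((λu. u) 5) in (if0 (u - -1) then -2 else u)) - (if0 (let y = 5 in y) then ((λz. 7) -2) else ((λq. 1) 0))); E=∅; K=∅⟩
step 1: ⟨C=(let u = ((λu. u) 5) in (if0 (u - -1) then -2 else u)); E=∅; K=[subR]⟩
step 2: ⟨C=((λu. u) 5); E=∅; K=[let u :: subR]⟩
step 3: ⟨C=(λu. u); E=∅; K=[arg :: let u :: subR]⟩
step 4: ⟨C=5; E=∅; K=[fun :: let u :: subR]⟩
step 5: ⟨C=u; E={u↦5}; K=[let u :: subR]⟩
step 6: ⟨C=(if0 (u - -1) then -2 else u); E={u↦5}; K=[subR]⟩
step 7: ⟨C=(u - -1); E={u↦5}; K=[if0 :: subR]⟩
step 8: ⟨C=u; E={u↦5}; K=[subR :: if0 :: subR]⟩
step 9: ⟨C=-1; E={u↦5}; K=[subL(5) :: if0 :: subR]⟩
step 10: ⟨C=u; E={u↦5}; K=[subR]⟩
step 11: ⟨C=(if0 (let y = 5 in y) then ((λz. 7) -2) else ((λq. 1) 0)); E=∅; K=[subL(5)]⟩
step 12: ⟨C=(let y = 5 in y); E=∅; K=[if0 :: subL(5)]⟩
step 13: ⟨C=5; E=∅; K=[let y :: if0 :: subL(5)]⟩
step 14: ⟨C=y; E={y↦5}; K=[if0 :: subL(5)]⟩
step 15: ⟨C=((λq. 1) 0); E=∅; K=[subL(5)]⟩
step 16: ⟨C=(λq. 1); E=∅; K=[arg :: subL(5)]⟩
step 17: ⟨C=0; E=∅; K=[fun :: subL(5)]⟩
step 18: ⟨C=1; E={q↦0}; K=[subL(5)]⟩
→ final value 4

Answer: 4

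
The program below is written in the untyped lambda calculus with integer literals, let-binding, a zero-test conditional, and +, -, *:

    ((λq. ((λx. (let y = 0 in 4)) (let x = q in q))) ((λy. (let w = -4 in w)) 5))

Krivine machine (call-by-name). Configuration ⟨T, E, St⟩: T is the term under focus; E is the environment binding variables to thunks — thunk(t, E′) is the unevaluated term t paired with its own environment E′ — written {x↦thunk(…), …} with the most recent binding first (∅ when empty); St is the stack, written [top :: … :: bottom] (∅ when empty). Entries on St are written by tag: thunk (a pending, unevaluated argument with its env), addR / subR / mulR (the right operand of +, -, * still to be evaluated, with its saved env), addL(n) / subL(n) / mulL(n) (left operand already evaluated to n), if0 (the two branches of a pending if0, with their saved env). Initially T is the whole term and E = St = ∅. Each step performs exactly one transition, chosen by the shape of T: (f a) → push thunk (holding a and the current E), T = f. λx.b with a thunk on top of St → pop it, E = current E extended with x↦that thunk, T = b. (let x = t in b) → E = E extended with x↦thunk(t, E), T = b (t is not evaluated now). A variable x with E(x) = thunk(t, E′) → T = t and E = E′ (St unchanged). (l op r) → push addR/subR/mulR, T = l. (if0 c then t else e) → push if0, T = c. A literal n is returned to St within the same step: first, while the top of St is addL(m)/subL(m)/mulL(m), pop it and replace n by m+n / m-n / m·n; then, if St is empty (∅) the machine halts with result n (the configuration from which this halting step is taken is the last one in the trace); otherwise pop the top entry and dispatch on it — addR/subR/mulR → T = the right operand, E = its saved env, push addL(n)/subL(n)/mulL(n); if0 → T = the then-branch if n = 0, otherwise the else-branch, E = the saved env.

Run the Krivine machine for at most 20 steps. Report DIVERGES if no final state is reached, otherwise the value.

step 0: ⟨T=((λq. ((λx. (let y = 0 in 4)) (let x = q in q))) ((λy. (let w = -4 in w)) 5)); E=∅; St=∅⟩
step 1: ⟨T=(λq. ((λx. (let y = 0 in 4)) (let x = q in q))); E=∅; St=[thunk]⟩
step 2: ⟨T=((λx. (let y = 0 in 4)) (let x = q in q)); E={q↦thunk(((λy. (let w = -4 in w)) 5), ∅)}; St=∅⟩
step 3: ⟨T=(λx. (let y = 0 in 4)); E={q↦thunk(((λy. (let w = -4 in w)) 5), ∅)}; St=[thunk]⟩
step 4: ⟨T=(let y = 0 in 4); E={x↦thunk((let x = q in q), {q↦thunk(((λy. (let w = -4 in w)) 5), ∅)}), q↦thunk(((λy. (let w = -4 in w)) 5), ∅)}; St=∅⟩
step 5: ⟨T=4; E={y↦thunk(0, {x↦thunk((let x = q in q), {q↦thunk(((λy. (let w = -4 in w)) 5), ∅)}), q↦thunk(((λy. (let w = -4 in w)) 5), ∅)}), x↦thunk((let x = q in q), {q↦thunk(((λy. (let w = -4 in w)) 5), ∅)}), q↦thunk(((λy. (let w = -4 in w)) 5), ∅)}; St=∅⟩
→ final value 4

Answer: 4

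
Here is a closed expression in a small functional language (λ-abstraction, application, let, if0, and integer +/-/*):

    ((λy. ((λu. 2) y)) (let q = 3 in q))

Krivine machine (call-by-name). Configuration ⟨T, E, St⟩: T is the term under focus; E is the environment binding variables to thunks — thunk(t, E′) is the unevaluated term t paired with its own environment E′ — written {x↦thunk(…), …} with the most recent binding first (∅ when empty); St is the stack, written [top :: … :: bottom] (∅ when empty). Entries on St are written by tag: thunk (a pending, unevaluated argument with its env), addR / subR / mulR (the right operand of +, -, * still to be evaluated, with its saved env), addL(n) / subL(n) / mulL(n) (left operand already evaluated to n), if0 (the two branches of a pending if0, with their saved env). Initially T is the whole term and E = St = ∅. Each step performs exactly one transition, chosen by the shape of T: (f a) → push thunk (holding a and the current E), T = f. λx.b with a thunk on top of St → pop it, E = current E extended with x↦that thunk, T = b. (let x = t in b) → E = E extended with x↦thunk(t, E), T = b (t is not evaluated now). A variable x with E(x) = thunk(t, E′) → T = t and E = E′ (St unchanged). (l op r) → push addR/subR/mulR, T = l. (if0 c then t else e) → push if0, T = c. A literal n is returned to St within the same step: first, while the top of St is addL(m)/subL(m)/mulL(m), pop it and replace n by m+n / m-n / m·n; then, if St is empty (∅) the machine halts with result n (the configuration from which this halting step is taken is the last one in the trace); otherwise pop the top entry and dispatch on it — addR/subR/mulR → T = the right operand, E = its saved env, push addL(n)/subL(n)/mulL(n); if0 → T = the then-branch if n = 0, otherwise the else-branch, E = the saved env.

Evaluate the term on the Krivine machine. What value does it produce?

t=0: <T=((λy. ((λu. 2) y)) (let q = 3 in q)), E=∅, St=∅>
t=1: <T=(λy. ((λu. 2) y)), E=∅, St=[thunk]>
t=2: <T=((λu. 2) y), E={y↦thunk((let q = 3 in q), ∅)}, St=∅>
t=3: <T=(λu. 2), E={y↦thunk((let q = 3 in q), ∅)}, St=[thunk]>
t=4: <T=2, E={u↦thunk(y, {y↦thunk((let q = 3 in q), ∅)}), y↦thunk((let q = 3 in q), ∅)}, St=∅>
→ final value 2

Answer: 2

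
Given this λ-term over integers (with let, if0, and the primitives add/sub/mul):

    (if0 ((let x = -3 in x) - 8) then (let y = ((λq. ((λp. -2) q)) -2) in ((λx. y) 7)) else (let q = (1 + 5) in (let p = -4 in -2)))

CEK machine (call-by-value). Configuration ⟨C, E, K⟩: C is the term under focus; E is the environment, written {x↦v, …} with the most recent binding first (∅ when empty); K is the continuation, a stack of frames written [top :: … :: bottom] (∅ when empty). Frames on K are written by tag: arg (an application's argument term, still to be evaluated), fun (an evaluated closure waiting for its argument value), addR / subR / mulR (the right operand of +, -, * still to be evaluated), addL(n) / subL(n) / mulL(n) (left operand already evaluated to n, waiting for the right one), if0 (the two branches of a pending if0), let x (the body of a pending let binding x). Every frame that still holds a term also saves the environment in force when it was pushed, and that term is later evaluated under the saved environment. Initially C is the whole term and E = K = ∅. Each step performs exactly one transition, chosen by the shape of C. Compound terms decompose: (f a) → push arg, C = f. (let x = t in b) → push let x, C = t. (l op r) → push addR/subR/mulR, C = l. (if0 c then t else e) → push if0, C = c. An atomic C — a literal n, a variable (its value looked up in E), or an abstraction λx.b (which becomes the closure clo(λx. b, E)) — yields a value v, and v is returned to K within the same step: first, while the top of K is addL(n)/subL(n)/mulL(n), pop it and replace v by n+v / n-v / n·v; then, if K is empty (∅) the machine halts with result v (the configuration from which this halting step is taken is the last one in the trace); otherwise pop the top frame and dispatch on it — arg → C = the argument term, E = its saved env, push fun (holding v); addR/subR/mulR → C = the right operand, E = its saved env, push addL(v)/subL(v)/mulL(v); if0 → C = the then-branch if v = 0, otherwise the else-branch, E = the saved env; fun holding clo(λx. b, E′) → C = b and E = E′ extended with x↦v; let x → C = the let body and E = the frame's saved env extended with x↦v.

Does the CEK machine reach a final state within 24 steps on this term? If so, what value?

Answer: -2

Machine steps:
step 0: ⟨C=(if0 ((let x = -3 in x) - 8) then (let y = ((λq. ((λp. -2) q)) -2) in ((λx. y) 7)) else (let q = (1 + 5) in (let p = -4 in -2))); E=∅; K=∅⟩
step 1: ⟨C=((let x = -3 in x) - 8); E=∅; K=[if0]⟩
step 2: ⟨C=(let x = -3 in x); E=∅; K=[subR :: if0]⟩
step 3: ⟨C=-3; E=∅; K=[let x :: subR :: if0]⟩
step 4: ⟨C=x; E={x↦-3}; K=[subR :: if0]⟩
step 5: ⟨C=8; E=∅; K=[subL(-3) :: if0]⟩
step 6: ⟨C=(let q = (1 + 5) in (let p = -4 in -2)); E=∅; K=∅⟩
step 7: ⟨C=(1 + 5); E=∅; K=[let q]⟩
step 8: ⟨C=1; E=∅; K=[addR :: let q]⟩
step 9: ⟨C=5; E=∅; K=[addL(1) :: let q]⟩
step 10: ⟨C=(let p = -4 in -2); E={q↦6}; K=∅⟩
step 11: ⟨C=-4; E={q↦6}; K=[let p]⟩
step 12: ⟨C=-2; E={p↦-4, q↦6}; K=∅⟩
→ final value -2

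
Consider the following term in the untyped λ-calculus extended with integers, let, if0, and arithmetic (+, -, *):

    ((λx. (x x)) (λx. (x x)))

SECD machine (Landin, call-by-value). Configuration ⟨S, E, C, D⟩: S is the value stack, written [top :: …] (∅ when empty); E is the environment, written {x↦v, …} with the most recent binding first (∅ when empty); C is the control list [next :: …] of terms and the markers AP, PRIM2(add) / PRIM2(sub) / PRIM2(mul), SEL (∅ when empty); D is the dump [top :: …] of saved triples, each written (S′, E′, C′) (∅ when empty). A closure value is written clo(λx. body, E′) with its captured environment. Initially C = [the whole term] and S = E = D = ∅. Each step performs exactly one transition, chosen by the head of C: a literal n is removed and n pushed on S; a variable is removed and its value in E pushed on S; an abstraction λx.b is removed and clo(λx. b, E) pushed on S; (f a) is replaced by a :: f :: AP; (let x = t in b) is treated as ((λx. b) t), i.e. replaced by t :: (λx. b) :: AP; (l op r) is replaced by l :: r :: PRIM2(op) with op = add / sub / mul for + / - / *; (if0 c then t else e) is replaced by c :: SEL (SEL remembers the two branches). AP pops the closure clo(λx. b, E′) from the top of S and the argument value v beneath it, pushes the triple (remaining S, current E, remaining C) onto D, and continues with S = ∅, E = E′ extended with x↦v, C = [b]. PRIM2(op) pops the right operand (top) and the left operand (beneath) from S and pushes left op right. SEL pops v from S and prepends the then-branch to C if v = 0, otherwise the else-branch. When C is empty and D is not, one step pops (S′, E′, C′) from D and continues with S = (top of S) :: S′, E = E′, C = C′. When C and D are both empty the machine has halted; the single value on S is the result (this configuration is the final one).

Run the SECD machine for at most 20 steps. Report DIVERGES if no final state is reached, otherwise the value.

0. [S=∅ | E=∅ | C=[((λx. (x x)) (λx. (x x)))] | D=∅]
1. [S=∅ | E=∅ | C=[(λx. (x x)) :: (λx. (x x)) :: AP] | D=∅]
2. [S=[clo(λx. (x x), ∅)] | E=∅ | C=[(λx. (x x)) :: AP] | D=∅]
3. [S=[clo(λx. (x x), ∅) :: clo(λx. (x x), ∅)] | E=∅ | C=[AP] | D=∅]
4. [S=∅ | E={x↦clo(λx. (x x), ∅)} | C=[(x x)] | D=[(∅, ∅, ∅)]]
5. [S=∅ | E={x↦clo(λx. (x x), ∅)} | C=[x :: x :: AP] | D=[(∅, ∅, ∅)]]
6. [S=[clo(λx. (x x), ∅)] | E={x↦clo(λx. (x x), ∅)} | C=[x :: AP] | D=[(∅, ∅, ∅)]]
7. [S=[clo(λx. (x x), ∅) :: clo(λx. (x x), ∅)] | E={x↦clo(λx. (x x), ∅)} | C=[AP] | D=[(∅, ∅, ∅)]]
8. [S=∅ | E={x↦clo(λx. (x x), ∅)} | C=[(x x)] | D=[(∅, {x↦clo(λx. (x x), ∅)}, ∅) :: (∅, ∅, ∅)]]
9. [S=∅ | E={x↦clo(λx. (x x), ∅)} | C=[x :: x :: AP] | D=[(∅, {x↦clo(λx. (x x), ∅)}, ∅) :: (∅, ∅, ∅)]]
10. [S=[clo(λx. (x x), ∅)] | E={x↦clo(λx. (x x), ∅)} | C=[x :: AP] | D=[(∅, {x↦clo(λx. (x x), ∅)}, ∅) :: (∅, ∅, ∅)]]
11. [S=[clo(λx. (x x), ∅) :: clo(λx. (x x), ∅)] | E={x↦clo(λx. (x x), ∅)} | C=[AP] | D=[(∅, {x↦clo(λx. (x x), ∅)}, ∅) :: (∅, ∅, ∅)]]
12. [S=∅ | E={x↦clo(λx. (x x), ∅)} | C=[(x x)] | D=[(∅, {x↦clo(λx. (x x), ∅)}, ∅) :: (∅, {x↦clo(λx. (x x), ∅)}, ∅) :: (∅, ∅, ∅)]]
13. [S=∅ | E={x↦clo(λx. (x x), ∅)} | C=[x :: x :: AP] | D=[(∅, {x↦clo(λx. (x x), ∅)}, ∅) :: (∅, {x↦clo(λx. (x x), ∅)}, ∅) :: (∅, ∅, ∅)]]
14. [S=[clo(λx. (x x), ∅)] | E={x↦clo(λx. (x x), ∅)} | C=[x :: AP] | D=[(∅, {x↦clo(λx. (x x), ∅)}, ∅) :: (∅, {x↦clo(λx. (x x), ∅)}, ∅) :: (∅, ∅, ∅)]]
15. [S=[clo(λx. (x x), ∅) :: clo(λx. (x x), ∅)] | E={x↦clo(λx. (x x), ∅)} | C=[AP] | D=[(∅, {x↦clo(λx. (x x), ∅)}, ∅) :: (∅, {x↦clo(λx. (x x), ∅)}, ∅) :: (∅, ∅, ∅)]]
16. [S=∅ | E={x↦clo(λx. (x x), ∅)} | C=[(x x)] | D=[(∅, {x↦clo(λx. (x x), ∅)}, ∅) :: (∅, {x↦clo(λx. (x x), ∅)}, ∅) :: (∅, {x↦clo(λx. (x x), ∅)}, ∅) :: (∅, ∅, ∅)]]
17. [S=∅ | E={x↦clo(λx. (x x), ∅)} | C=[x :: x :: AP] | D=[(∅, {x↦clo(λx. (x x), ∅)}, ∅) :: (∅, {x↦clo(λx. (x x), ∅)}, ∅) :: (∅, {x↦clo(λx. (x x), ∅)}, ∅) :: (∅, ∅, ∅)]]
18. [S=[clo(λx. (x x), ∅)] | E={x↦clo(λx. (x x), ∅)} | C=[x :: AP] | D=[(∅, {x↦clo(λx. (x x), ∅)}, ∅) :: (∅, {x↦clo(λx. (x x), ∅)}, ∅) :: (∅, {x↦clo(λx. (x x), ∅)}, ∅) :: (∅, ∅, ∅)]]
19. [S=[clo(λx. (x x), ∅) :: clo(λx. (x x), ∅)] | E={x↦clo(λx. (x x), ∅)} | C=[AP] | D=[(∅, {x↦clo(λx. (x x), ∅)}, ∅) :: (∅, {x↦clo(λx. (x x), ∅)}, ∅) :: (∅, {x↦clo(λx. (x x), ∅)}, ∅) :: (∅, ∅, ∅)]]
20. [S=∅ | E={x↦clo(λx. (x x), ∅)} | C=[(x x)] | D=[(∅, {x↦clo(λx. (x x), ∅)}, ∅) :: (∅, {x↦clo(λx. (x x), ∅)}, ∅) :: (∅, {x↦clo(λx. (x x), ∅)}, ∅) :: (∅, {x↦clo(λx. (x x), ∅)}, ∅) :: (∅, ∅, ∅)]]
→ 20 transitions taken and the configuration is still not final: no result within 20 steps

Answer: DIVERGES (no final state within 20 steps)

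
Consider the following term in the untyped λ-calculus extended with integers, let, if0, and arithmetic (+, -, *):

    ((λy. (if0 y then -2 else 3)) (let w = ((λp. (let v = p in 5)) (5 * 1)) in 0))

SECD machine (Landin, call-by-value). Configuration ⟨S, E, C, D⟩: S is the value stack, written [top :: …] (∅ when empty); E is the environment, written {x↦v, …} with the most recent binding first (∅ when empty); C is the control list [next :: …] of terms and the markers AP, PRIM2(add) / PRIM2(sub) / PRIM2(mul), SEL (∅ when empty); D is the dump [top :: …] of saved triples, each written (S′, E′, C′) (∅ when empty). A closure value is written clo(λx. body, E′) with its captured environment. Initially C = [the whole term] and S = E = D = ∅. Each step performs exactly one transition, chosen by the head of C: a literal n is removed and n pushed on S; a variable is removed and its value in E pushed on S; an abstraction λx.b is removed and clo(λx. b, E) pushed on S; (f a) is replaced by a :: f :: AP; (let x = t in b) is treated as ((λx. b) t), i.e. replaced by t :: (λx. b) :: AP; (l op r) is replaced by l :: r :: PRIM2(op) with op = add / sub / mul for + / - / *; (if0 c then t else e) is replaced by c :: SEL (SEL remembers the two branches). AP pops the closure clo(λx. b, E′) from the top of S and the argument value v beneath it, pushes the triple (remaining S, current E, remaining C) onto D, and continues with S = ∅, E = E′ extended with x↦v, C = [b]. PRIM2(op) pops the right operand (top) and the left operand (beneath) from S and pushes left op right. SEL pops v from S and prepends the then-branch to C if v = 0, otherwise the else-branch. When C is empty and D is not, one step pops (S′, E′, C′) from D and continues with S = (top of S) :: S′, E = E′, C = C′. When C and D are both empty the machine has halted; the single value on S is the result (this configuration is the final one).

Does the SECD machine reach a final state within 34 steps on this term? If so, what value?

0. <S=∅, E=∅, C=[((λy. (if0 y then -2 else 3)) (let w = ((λp. (let v = p in 5)) (5 * 1)) in 0))], D=∅>
1. <S=∅, E=∅, C=[(let w = ((λp. (let v = p in 5)) (5 * 1)) in 0) :: (λy. (if0 y then -2 else 3)) :: AP], D=∅>
2. <S=∅, E=∅, C=[((λp. (let v = p in 5)) (5 * 1)) :: (λw. 0) :: AP :: (λy. (if0 y then -2 else 3)) :: AP], D=∅>
3. <S=∅, E=∅, C=[(5 * 1) :: (λp. (let v = p in 5)) :: AP :: (λw. 0) :: AP :: (λy. (if0 y then -2 else 3)) :: AP], D=∅>
4. <S=∅, E=∅, C=[5 :: 1 :: PRIM2(mul) :: (λp. (let v = p in 5)) :: AP :: (λw. 0) :: AP :: (λy. (if0 y then -2 else 3)) :: AP], D=∅>
5. <S=[5], E=∅, C=[1 :: PRIM2(mul) :: (λp. (let v = p in 5)) :: AP :: (λw. 0) :: AP :: (λy. (if0 y then -2 else 3)) :: AP], D=∅>
6. <S=[1 :: 5], E=∅, C=[PRIM2(mul) :: (λp. (let v = p in 5)) :: AP :: (λw. 0) :: AP :: (λy. (if0 y then -2 else 3)) :: AP], D=∅>
7. <S=[5], E=∅, C=[(λp. (let v = p in 5)) :: AP :: (λw. 0) :: AP :: (λy. (if0 y then -2 else 3)) :: AP], D=∅>
8. <S=[clo(λp. (let v = p in 5), ∅) :: 5], E=∅, C=[AP :: (λw. 0) :: AP :: (λy. (if0 y then -2 else 3)) :: AP], D=∅>
9. <S=∅, E={p↦5}, C=[(let v = p in 5)], D=[(∅, ∅, [(λw. 0) :: AP :: (λy. (if0 y then -2 else 3)) :: AP])]>
10. <S=∅, E={p↦5}, C=[p :: (λv. 5) :: AP], D=[(∅, ∅, [(λw. 0) :: AP :: (λy. (if0 y then -2 else 3)) :: AP])]>
11. <S=[5], E={p↦5}, C=[(λv. 5) :: AP], D=[(∅, ∅, [(λw. 0) :: AP :: (λy. (if0 y then -2 else 3)) :: AP])]>
12. <S=[clo(λv. 5, {p↦5}) :: 5], E={p↦5}, C=[AP], D=[(∅, ∅, [(λw. 0) :: AP :: (λy. (if0 y then -2 else 3)) :: AP])]>
13. <S=∅, E={v↦5, p↦5}, C=[5], D=[(∅, {p↦5}, ∅) :: (∅, ∅, [(λw. 0) :: AP :: (λy. (if0 y then -2 else 3)) :: AP])]>
14. <S=[5], E={v↦5, p↦5}, C=∅, D=[(∅, {p↦5}, ∅) :: (∅, ∅, [(λw. 0) :: AP :: (λy. (if0 y then -2 else 3)) :: AP])]>
15. <S=[5], E={p↦5}, C=∅, D=[(∅, ∅, [(λw. 0) :: AP :: (λy. (if0 y then -2 else 3)) :: AP])]>
16. <S=[5], E=∅, C=[(λw. 0) :: AP :: (λy. (if0 y then -2 else 3)) :: AP], D=∅>
17. <S=[clo(λw. 0, ∅) :: 5], E=∅, C=[AP :: (λy. (if0 y then -2 else 3)) :: AP], D=∅>
18. <S=∅, E={w↦5}, C=[0], D=[(∅, ∅, [(λy. (if0 y then -2 else 3)) :: AP])]>
19. <S=[0], E={w↦5}, C=∅, D=[(∅, ∅, [(λy. (if0 y then -2 else 3)) :: AP])]>
20. <S=[0], E=∅, C=[(λy. (if0 y then -2 else 3)) :: AP], D=∅>
21. <S=[clo(λy. (if0 y then -2 else 3), ∅) :: 0], E=∅, C=[AP], D=∅>
22. <S=∅, E={y↦0}, C=[(if0 y then -2 else 3)], D=[(∅, ∅, ∅)]>
23. <S=∅, E={y↦0}, C=[y :: SEL], D=[(∅, ∅, ∅)]>
24. <S=[0], E={y↦0}, C=[SEL], D=[(∅, ∅, ∅)]>
25. <S=∅, E={y↦0}, C=[-2], D=[(∅, ∅, ∅)]>
26. <S=[-2], E={y↦0}, C=∅, D=[(∅, ∅, ∅)]>
27. <S=[-2], E=∅, C=∅, D=∅>
→ final value -2

Answer: -2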